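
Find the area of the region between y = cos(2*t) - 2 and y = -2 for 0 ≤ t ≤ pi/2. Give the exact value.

The difference (cos(2*t) - 2) - (-2) = cos(2*t) changes sign at t = pi/4 inside [0, pi/2], so split the integral there.
∫[0,pi/4] (cos(2*t)) dt = 1/2.
∫[pi/4,pi/2] (cos(2*t)) dt = -1/2; the area of that piece is 1/2.
Total area = 1/2 + 1/2 = 1.

1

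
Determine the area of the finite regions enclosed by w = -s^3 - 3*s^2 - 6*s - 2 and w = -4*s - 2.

Set the curves equal: -s^3 - 3*s^2 - 6*s - 2 = -4*s - 2, so -s^3 - 3*s^2 - 2*s = 0, which factors as -s*(s + 1)*(s + 2) = 0. The curves meet at s = -2, -1, 0.
On [-2, -1], w = -4*s - 2 is on top; that piece has area ∫[-2,-1] (-(-s^3 - 3*s^2 - 2*s)) ds = 1/4.
On [-1, 0], w = -s^3 - 3*s^2 - 6*s - 2 is on top; that piece has area ∫[-1,0] (-s^3 - 3*s^2 - 2*s) ds = 1/4.
Total enclosed area = 1/4 + 1/4 = 1/2.

1/2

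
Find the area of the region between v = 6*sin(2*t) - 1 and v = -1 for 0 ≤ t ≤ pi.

12

The difference (6*sin(2*t) - 1) - (-1) = 6*sin(2*t) changes sign at t = pi/2 inside [0, pi], so split the integral there.
∫[0,pi/2] (6*sin(2*t)) dt = 6.
∫[pi/2,pi] (6*sin(2*t)) dt = -6; the area of that piece is 6.
Total area = 6 + 6 = 12.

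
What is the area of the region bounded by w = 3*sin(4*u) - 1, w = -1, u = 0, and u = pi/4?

On [0, pi/4], (3*sin(4*u) - 1) - (-1) = 3*sin(4*u) is ≥ 0 throughout, so the area is a single integral of |3*sin(4*u)|.
∫[0,pi/4] (3*sin(4*u)) du = 3/2.

3/2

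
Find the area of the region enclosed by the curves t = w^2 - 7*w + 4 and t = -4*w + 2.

1/6

Both boundary curves give t as a function of w, so integrate with respect to w. Setting them equal: w^2 - 3*w + 2 = 0, i.e. (w - 2)*(w - 1) = 0, so they meet at w = 1, 2.
For w in [1, 2], t = w^2 - 7*w + 4 is on the left; area = ∫[1,2] (-(w^2 - 3*w + 2)) dw = 1/6.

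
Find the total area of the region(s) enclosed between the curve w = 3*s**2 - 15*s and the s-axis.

125/2

The curve meets the s-axis where 3*s**2 - 15*s = 0, i.e. 3*s*(s - 5) = 0, at s = 0, 5.
On [0, 5] the curve lies below the axis; ∫[0,5] (3*s**2 - 15*s) ds = -125/2, giving area 125/2.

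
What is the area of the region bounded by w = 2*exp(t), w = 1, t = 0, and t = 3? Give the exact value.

-5 + 2*exp(3)

On [0, 3], (2*exp(t)) - (1) = 2*exp(t) - 1 is ≥ 0 throughout, so the area is a single integral of |2*exp(t) - 1|.
∫[0,3] (2*exp(t) - 1) dt = -5 + 2*exp(3).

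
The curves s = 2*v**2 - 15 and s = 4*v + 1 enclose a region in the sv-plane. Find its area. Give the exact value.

Both boundary curves give s as a function of v, so integrate with respect to v. Setting them equal: 2*v**2 - 4*v - 16 = 0, i.e. 2*(v - 4)*(v + 2) = 0, so they meet at v = -2, 4.
For v in [-2, 4], s = 2*v**2 - 15 is on the left; area = ∫[-2,4] (-(2*v**2 - 4*v - 16)) dv = 72.

72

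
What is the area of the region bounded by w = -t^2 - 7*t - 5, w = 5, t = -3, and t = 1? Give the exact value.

The difference (-t^2 - 7*t - 5) - (5) = -t^2 - 7*t - 10 changes sign at t = -2 inside [-3, 1], so split the integral there.
∫[-3,-2] (-t^2 - 7*t - 10) dt = 7/6.
∫[-2,1] (-t^2 - 7*t - 10) dt = -45/2; the area of that piece is 45/2.
Total area = 7/6 + 45/2 = 71/3.

71/3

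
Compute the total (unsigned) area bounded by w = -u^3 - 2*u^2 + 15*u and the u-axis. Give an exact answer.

The curve meets the u-axis where -u^3 - 2*u^2 + 15*u = 0, i.e. -u*(u - 3)*(u + 5) = 0, at u = -5, 0, 3.
On [-5, 0] the curve lies below the axis; ∫[-5,0] (-u^3 - 2*u^2 + 15*u) du = -1375/12, giving area 1375/12.
On [0, 3] the curve lies above the axis; ∫[0,3] (-u^3 - 2*u^2 + 15*u) du = 117/4, giving area 117/4.
Total area = 1375/12 + 117/4 = 863/6.

863/6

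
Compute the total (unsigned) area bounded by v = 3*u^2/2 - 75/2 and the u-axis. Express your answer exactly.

The curve meets the u-axis where 3*u^2/2 - 75/2 = 0, i.e. 3*(u - 5)*(u + 5)/2 = 0, at u = -5, 5.
On [-5, 5] the curve lies below the axis; ∫[-5,5] (3*u^2/2 - 75/2) du = -250, giving area 250.

250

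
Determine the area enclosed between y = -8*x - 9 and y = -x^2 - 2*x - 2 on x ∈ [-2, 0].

The difference (-8*x - 9) - (-x^2 - 2*x - 2) = x^2 - 6*x - 7 changes sign at x = -1 inside [-2, 0], so split the integral there.
∫[-2,-1] (x^2 - 6*x - 7) dx = 13/3.
∫[-1,0] (x^2 - 6*x - 7) dx = -11/3; the area of that piece is 11/3.
Total area = 13/3 + 11/3 = 8.

8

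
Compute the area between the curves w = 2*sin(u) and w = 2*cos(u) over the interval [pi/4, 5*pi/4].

On [pi/4, 5*pi/4], (2*sin(u)) - (2*cos(u)) = 2*sin(u) - 2*cos(u) is ≥ 0 throughout, so the area is a single integral of |2*sin(u) - 2*cos(u)|.
∫[pi/4,5*pi/4] (2*sin(u) - 2*cos(u)) du = 4*sqrt(2).

4*sqrt(2)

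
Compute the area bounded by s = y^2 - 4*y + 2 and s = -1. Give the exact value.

4/3

Both boundary curves give s as a function of y, so integrate with respect to y. Setting them equal: y^2 - 4*y + 3 = 0, i.e. (y - 3)*(y - 1) = 0, so they meet at y = 1, 3.
For y in [1, 3], s = y^2 - 4*y + 2 is on the left; area = ∫[1,3] (-(y^2 - 4*y + 3)) dy = 4/3.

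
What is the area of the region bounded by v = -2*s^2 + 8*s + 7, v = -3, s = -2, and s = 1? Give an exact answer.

76/3

The difference (-2*s^2 + 8*s + 7) - (-3) = -2*s^2 + 8*s + 10 changes sign at s = -1 inside [-2, 1], so split the integral there.
∫[-2,-1] (-2*s^2 + 8*s + 10) ds = -20/3; the area of that piece is 20/3.
∫[-1,1] (-2*s^2 + 8*s + 10) ds = 56/3.
Total area = 20/3 + 56/3 = 76/3.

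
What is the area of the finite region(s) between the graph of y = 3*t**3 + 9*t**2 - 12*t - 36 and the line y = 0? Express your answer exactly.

The curve meets the t-axis where 3*t**3 + 9*t**2 - 12*t - 36 = 0, i.e. 3*(t - 2)*(t + 2)*(t + 3) = 0, at t = -3, -2, 2.
On [-3, -2] the curve lies above the axis; ∫[-3,-2] (3*t**3 + 9*t**2 - 12*t - 36) dt = 9/4, giving area 9/4.
On [-2, 2] the curve lies below the axis; ∫[-2,2] (3*t**3 + 9*t**2 - 12*t - 36) dt = -96, giving area 96.
Total area = 9/4 + 96 = 393/4.

393/4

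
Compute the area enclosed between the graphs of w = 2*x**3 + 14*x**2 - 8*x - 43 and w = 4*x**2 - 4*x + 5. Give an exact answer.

Set the curves equal: 2*x**3 + 14*x**2 - 8*x - 43 = 4*x**2 - 4*x + 5, so 2*x**3 + 10*x**2 - 4*x - 48 = 0, which factors as 2*(x - 2)*(x + 3)*(x + 4) = 0. The curves meet at x = -4, -3, 2.
On [-4, -3], w = 2*x**3 + 14*x**2 - 8*x - 43 is on top; that piece has area ∫[-4,-3] (2*x**3 + 10*x**2 - 4*x - 48) dx = 11/6.
On [-3, 2], w = 4*x**2 - 4*x + 5 is on top; that piece has area ∫[-3,2] (-(2*x**3 + 10*x**2 - 4*x - 48)) dx = 875/6.
Total enclosed area = 11/6 + 875/6 = 443/3.

443/3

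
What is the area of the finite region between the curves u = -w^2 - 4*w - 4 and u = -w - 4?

Both boundary curves give u as a function of w, so integrate with respect to w. Setting them equal: -w^2 - 3*w = 0, i.e. -w*(w + 3) = 0, so they meet at w = -3, 0.
For w in [-3, 0], u = -w^2 - 4*w - 4 is on the right; area = ∫[-3,0] (-w^2 - 3*w) dw = 9/2.

9/2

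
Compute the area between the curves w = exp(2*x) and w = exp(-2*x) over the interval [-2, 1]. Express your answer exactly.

The difference (exp(2*x)) - (exp(-2*x)) = exp(2*x) - exp(-2*x) changes sign at x = 0 inside [-2, 1], so split the integral there.
∫[-2,0] (exp(2*x) - exp(-2*x)) dx = -exp(4)/2 - exp(-4)/2 + 1; the area of that piece is -1 + exp(-4)/2 + exp(4)/2.
∫[0,1] (exp(2*x) - exp(-2*x)) dx = -1 + exp(-2)/2 + exp(2)/2.
Total area = (-1 + exp(-4)/2 + exp(4)/2) + (-1 + exp(-2)/2 + exp(2)/2) = -2 + exp(-4)/2 + exp(-2)/2 + exp(2)/2 + exp(4)/2.

-2 + exp(-4)/2 + exp(-2)/2 + exp(2)/2 + exp(4)/2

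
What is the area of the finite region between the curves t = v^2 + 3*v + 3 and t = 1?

1/6

Both boundary curves give t as a function of v, so integrate with respect to v. Setting them equal: v^2 + 3*v + 2 = 0, i.e. (v + 1)*(v + 2) = 0, so they meet at v = -2, -1.
For v in [-2, -1], t = v^2 + 3*v + 3 is on the left; area = ∫[-2,-1] (-(v^2 + 3*v + 2)) dv = 1/6.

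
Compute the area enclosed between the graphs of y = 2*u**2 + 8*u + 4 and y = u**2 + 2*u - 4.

Set the curves equal: 2*u**2 + 8*u + 4 = u**2 + 2*u - 4, so u**2 + 6*u + 8 = 0, which factors as (u + 2)*(u + 4) = 0. The curves meet at u = -4, -2.
On [-4, -2], y = u**2 + 2*u - 4 is on top; that piece has area ∫[-4,-2] (-(u**2 + 6*u + 8)) du = 4/3.

4/3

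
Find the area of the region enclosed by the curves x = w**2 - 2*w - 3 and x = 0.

32/3

Both boundary curves give x as a function of w, so integrate with respect to w. Setting them equal: w**2 - 2*w - 3 = 0, i.e. (w - 3)*(w + 1) = 0, so they meet at w = -1, 3.
For w in [-1, 3], x = w**2 - 2*w - 3 is on the left; area = ∫[-1,3] (-(w**2 - 2*w - 3)) dw = 32/3.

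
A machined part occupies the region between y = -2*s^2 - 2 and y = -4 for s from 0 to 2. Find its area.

The difference (-2*s^2 - 2) - (-4) = -2*s^2 + 2 changes sign at s = 1 inside [0, 2], so split the integral there.
∫[0,1] (-2*s^2 + 2) ds = 4/3.
∫[1,2] (-2*s^2 + 2) ds = -8/3; the area of that piece is 8/3.
Total area = 4/3 + 8/3 = 4.

4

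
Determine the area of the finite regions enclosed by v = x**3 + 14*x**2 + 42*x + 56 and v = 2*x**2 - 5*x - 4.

Set the curves equal: x**3 + 14*x**2 + 42*x + 56 = 2*x**2 - 5*x - 4, so x**3 + 12*x**2 + 47*x + 60 = 0, which factors as (x + 3)*(x + 4)*(x + 5) = 0. The curves meet at x = -5, -4, -3.
On [-5, -4], v = x**3 + 14*x**2 + 42*x + 56 is on top; that piece has area ∫[-5,-4] (x**3 + 12*x**2 + 47*x + 60) dx = 1/4.
On [-4, -3], v = 2*x**2 - 5*x - 4 is on top; that piece has area ∫[-4,-3] (-(x**3 + 12*x**2 + 47*x + 60)) dx = 1/4.
Total enclosed area = 1/4 + 1/4 = 1/2.

1/2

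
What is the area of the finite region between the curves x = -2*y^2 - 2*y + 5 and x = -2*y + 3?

Both boundary curves give x as a function of y, so integrate with respect to y. Setting them equal: -2*y^2 + 2 = 0, i.e. -2*(y - 1)*(y + 1) = 0, so they meet at y = -1, 1.
For y in [-1, 1], x = -2*y^2 - 2*y + 5 is on the right; area = ∫[-1,1] (-2*y^2 + 2) dy = 8/3.

8/3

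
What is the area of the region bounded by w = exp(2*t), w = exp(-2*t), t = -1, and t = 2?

-2 + exp(-4)/2 + exp(-2)/2 + exp(2)/2 + exp(4)/2

The difference (exp(2*t)) - (exp(-2*t)) = exp(2*t) - exp(-2*t) changes sign at t = 0 inside [-1, 2], so split the integral there.
∫[-1,0] (exp(2*t) - exp(-2*t)) dt = -exp(2)/2 - exp(-2)/2 + 1; the area of that piece is -1 + exp(-2)/2 + exp(2)/2.
∫[0,2] (exp(2*t) - exp(-2*t)) dt = -1 + exp(-4)/2 + exp(4)/2.
Total area = (-1 + exp(-2)/2 + exp(2)/2) + (-1 + exp(-4)/2 + exp(4)/2) = -2 + exp(-4)/2 + exp(-2)/2 + exp(2)/2 + exp(4)/2.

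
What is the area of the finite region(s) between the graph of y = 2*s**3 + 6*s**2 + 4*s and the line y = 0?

The curve meets the s-axis where 2*s**3 + 6*s**2 + 4*s = 0, i.e. 2*s*(s + 1)*(s + 2) = 0, at s = -2, -1, 0.
On [-2, -1] the curve lies above the axis; ∫[-2,-1] (2*s**3 + 6*s**2 + 4*s) ds = 1/2, giving area 1/2.
On [-1, 0] the curve lies below the axis; ∫[-1,0] (2*s**3 + 6*s**2 + 4*s) ds = -1/2, giving area 1/2.
Total area = 1/2 + 1/2 = 1.

1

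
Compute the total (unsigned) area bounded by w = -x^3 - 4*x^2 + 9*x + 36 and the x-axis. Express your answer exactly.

The curve meets the x-axis where -x^3 - 4*x^2 + 9*x + 36 = 0, i.e. -(x - 3)*(x + 3)*(x + 4) = 0, at x = -4, -3, 3.
On [-4, -3] the curve lies below the axis; ∫[-4,-3] (-x^3 - 4*x^2 + 9*x + 36) dx = -13/12, giving area 13/12.
On [-3, 3] the curve lies above the axis; ∫[-3,3] (-x^3 - 4*x^2 + 9*x + 36) dx = 144, giving area 144.
Total area = 13/12 + 144 = 1741/12.

1741/12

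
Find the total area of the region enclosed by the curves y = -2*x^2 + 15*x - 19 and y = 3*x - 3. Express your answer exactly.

8/3

Set the curves equal: -2*x^2 + 15*x - 19 = 3*x - 3, so -2*x^2 + 12*x - 16 = 0, which factors as -2*(x - 4)*(x - 2) = 0. The curves meet at x = 2, 4.
On [2, 4], y = -2*x^2 + 15*x - 19 is on top; that piece has area ∫[2,4] (-2*x^2 + 12*x - 16) dx = 8/3.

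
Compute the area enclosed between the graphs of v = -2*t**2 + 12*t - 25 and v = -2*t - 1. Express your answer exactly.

1/3

Set the curves equal: -2*t**2 + 12*t - 25 = -2*t - 1, so -2*t**2 + 14*t - 24 = 0, which factors as -2*(t - 4)*(t - 3) = 0. The curves meet at t = 3, 4.
On [3, 4], v = -2*t**2 + 12*t - 25 is on top; that piece has area ∫[3,4] (-2*t**2 + 14*t - 24) dt = 1/3.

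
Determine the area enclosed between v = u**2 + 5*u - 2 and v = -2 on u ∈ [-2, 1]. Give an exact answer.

The difference (u**2 + 5*u - 2) - (-2) = u**2 + 5*u changes sign at u = 0 inside [-2, 1], so split the integral there.
∫[-2,0] (u**2 + 5*u) du = -22/3; the area of that piece is 22/3.
∫[0,1] (u**2 + 5*u) du = 17/6.
Total area = 22/3 + 17/6 = 61/6.

61/6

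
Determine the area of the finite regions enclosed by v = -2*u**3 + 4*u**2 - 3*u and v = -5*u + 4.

Set the curves equal: -2*u**3 + 4*u**2 - 3*u = -5*u + 4, so -2*u**3 + 4*u**2 + 2*u - 4 = 0, which factors as -2*(u - 2)*(u - 1)*(u + 1) = 0. The curves meet at u = -1, 1, 2.
On [-1, 1], v = -5*u + 4 is on top; that piece has area ∫[-1,1] (-(-2*u**3 + 4*u**2 + 2*u - 4)) du = 16/3.
On [1, 2], v = -2*u**3 + 4*u**2 - 3*u is on top; that piece has area ∫[1,2] (-2*u**3 + 4*u**2 + 2*u - 4) du = 5/6.
Total enclosed area = 16/3 + 5/6 = 37/6.

37/6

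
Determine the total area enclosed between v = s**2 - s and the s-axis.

The curve meets the s-axis where s**2 - s = 0, i.e. s*(s - 1) = 0, at s = 0, 1.
On [0, 1] the curve lies below the axis; ∫[0,1] (s**2 - s) ds = -1/6, giving area 1/6.

1/6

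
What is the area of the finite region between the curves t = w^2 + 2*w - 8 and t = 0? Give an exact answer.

36

Both boundary curves give t as a function of w, so integrate with respect to w. Setting them equal: w^2 + 2*w - 8 = 0, i.e. (w - 2)*(w + 4) = 0, so they meet at w = -4, 2.
For w in [-4, 2], t = w^2 + 2*w - 8 is on the left; area = ∫[-4,2] (-(w^2 + 2*w - 8)) dw = 36.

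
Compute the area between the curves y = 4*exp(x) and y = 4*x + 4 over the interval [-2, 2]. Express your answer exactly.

On [-2, 2], (4*exp(x)) - (4*x + 4) = -4*x + 4*exp(x) - 4 is ≥ 0 throughout, so the area is a single integral of |-4*x + 4*exp(x) - 4|.
∫[-2,2] (-4*x + 4*exp(x) - 4) dx = -16 - 4*exp(-2) + 4*exp(2).

-16 - 4*exp(-2) + 4*exp(2)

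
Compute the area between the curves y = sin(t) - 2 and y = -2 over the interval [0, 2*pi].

The difference (sin(t) - 2) - (-2) = sin(t) changes sign at t = pi inside [0, 2*pi], so split the integral there.
∫[0,pi] (sin(t)) dt = 2.
∫[pi,2*pi] (sin(t)) dt = -2; the area of that piece is 2.
Total area = 2 + 2 = 4.

4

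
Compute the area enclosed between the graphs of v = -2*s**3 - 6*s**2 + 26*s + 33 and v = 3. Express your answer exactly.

Set the curves equal: -2*s**3 - 6*s**2 + 26*s + 33 = 3, so -2*s**3 - 6*s**2 + 26*s + 30 = 0, which factors as -2*(s - 3)*(s + 1)*(s + 5) = 0. The curves meet at s = -5, -1, 3.
On [-5, -1], v = 3 is on top; that piece has area ∫[-5,-1] (-(-2*s**3 - 6*s**2 + 26*s + 30)) ds = 128.
On [-1, 3], v = -2*s**3 - 6*s**2 + 26*s + 33 is on top; that piece has area ∫[-1,3] (-2*s**3 - 6*s**2 + 26*s + 30) ds = 128.
Total enclosed area = 128 + 128 = 256.

256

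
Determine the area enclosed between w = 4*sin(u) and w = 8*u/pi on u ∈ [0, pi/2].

4 - pi

On [0, pi/2], (4*sin(u)) - (8*u/pi) = -8*u/pi + 4*sin(u) is ≥ 0 throughout, so the area is a single integral of |-8*u/pi + 4*sin(u)|.
∫[0,pi/2] (-8*u/pi + 4*sin(u)) du = 4 - pi.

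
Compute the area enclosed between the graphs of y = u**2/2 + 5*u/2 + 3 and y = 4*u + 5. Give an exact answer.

Set the curves equal: u**2/2 + 5*u/2 + 3 = 4*u + 5, so u**2/2 - 3*u/2 - 2 = 0, which factors as (u - 4)*(u + 1)/2 = 0. The curves meet at u = -1, 4.
On [-1, 4], y = 4*u + 5 is on top; that piece has area ∫[-1,4] (-(u**2/2 - 3*u/2 - 2)) du = 125/12.

125/12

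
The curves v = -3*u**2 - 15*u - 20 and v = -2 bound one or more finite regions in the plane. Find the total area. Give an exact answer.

1/2

Set the curves equal: -3*u**2 - 15*u - 20 = -2, so -3*u**2 - 15*u - 18 = 0, which factors as -3*(u + 2)*(u + 3) = 0. The curves meet at u = -3, -2.
On [-3, -2], v = -3*u**2 - 15*u - 20 is on top; that piece has area ∫[-3,-2] (-3*u**2 - 15*u - 18) du = 1/2.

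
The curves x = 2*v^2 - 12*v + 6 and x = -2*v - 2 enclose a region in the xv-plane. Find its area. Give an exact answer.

9

Both boundary curves give x as a function of v, so integrate with respect to v. Setting them equal: 2*v^2 - 10*v + 8 = 0, i.e. 2*(v - 4)*(v - 1) = 0, so they meet at v = 1, 4.
For v in [1, 4], x = 2*v^2 - 12*v + 6 is on the left; area = ∫[1,4] (-(2*v^2 - 10*v + 8)) dv = 9.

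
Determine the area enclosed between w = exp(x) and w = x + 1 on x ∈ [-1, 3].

-8 - exp(-1) + exp(3)

On [-1, 3], (exp(x)) - (x + 1) = -x + exp(x) - 1 is ≥ 0 throughout, so the area is a single integral of |-x + exp(x) - 1|.
∫[-1,3] (-x + exp(x) - 1) dx = -8 - exp(-1) + exp(3).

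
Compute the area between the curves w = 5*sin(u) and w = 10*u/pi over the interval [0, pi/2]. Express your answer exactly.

5 - 5*pi/4

On [0, pi/2], (5*sin(u)) - (10*u/pi) = -10*u/pi + 5*sin(u) is ≥ 0 throughout, so the area is a single integral of |-10*u/pi + 5*sin(u)|.
∫[0,pi/2] (-10*u/pi + 5*sin(u)) du = 5 - 5*pi/4.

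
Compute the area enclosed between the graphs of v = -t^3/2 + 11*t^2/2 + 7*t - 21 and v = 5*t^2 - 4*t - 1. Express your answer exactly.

Set the curves equal: -t^3/2 + 11*t^2/2 + 7*t - 21 = 5*t^2 - 4*t - 1, so -t^3/2 + t^2/2 + 11*t - 20 = 0, which factors as -(t - 4)*(t - 2)*(t + 5)/2 = 0. The curves meet at t = -5, 2, 4.
On [-5, 2], v = 5*t^2 - 4*t - 1 is on top; that piece has area ∫[-5,2] (-(-t^3/2 + t^2/2 + 11*t - 20)) dt = 3773/24.
On [2, 4], v = -t^3/2 + 11*t^2/2 + 7*t - 21 is on top; that piece has area ∫[2,4] (-t^3/2 + t^2/2 + 11*t - 20) dt = 16/3.
Total enclosed area = 3773/24 + 16/3 = 3901/24.

3901/24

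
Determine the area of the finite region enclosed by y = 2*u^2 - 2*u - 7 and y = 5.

125/3

Set the curves equal: 2*u^2 - 2*u - 7 = 5, so 2*u^2 - 2*u - 12 = 0, which factors as 2*(u - 3)*(u + 2) = 0. The curves meet at u = -2, 3.
On [-2, 3], y = 5 is on top; that piece has area ∫[-2,3] (-(2*u^2 - 2*u - 12)) du = 125/3.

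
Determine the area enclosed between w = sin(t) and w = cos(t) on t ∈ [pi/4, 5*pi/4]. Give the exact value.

On [pi/4, 5*pi/4], (sin(t)) - (cos(t)) = sin(t) - cos(t) is ≥ 0 throughout, so the area is a single integral of |sin(t) - cos(t)|.
∫[pi/4,5*pi/4] (sin(t) - cos(t)) dt = 2*sqrt(2).

2*sqrt(2)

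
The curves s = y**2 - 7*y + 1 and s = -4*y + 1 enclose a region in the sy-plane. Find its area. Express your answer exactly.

Both boundary curves give s as a function of y, so integrate with respect to y. Setting them equal: y**2 - 3*y = 0, i.e. y*(y - 3) = 0, so they meet at y = 0, 3.
For y in [0, 3], s = y**2 - 7*y + 1 is on the left; area = ∫[0,3] (-(y**2 - 3*y)) dy = 9/2.

9/2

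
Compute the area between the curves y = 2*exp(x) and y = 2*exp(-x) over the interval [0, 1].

On [0, 1], (2*exp(x)) - (2*exp(-x)) = 2*exp(x) - 2*exp(-x) is ≥ 0 throughout, so the area is a single integral of |2*exp(x) - 2*exp(-x)|.
∫[0,1] (2*exp(x) - 2*exp(-x)) dx = -4 + 2*exp(-1) + 2*exp(1).

-4 + 2*exp(-1) + 2*exp(1)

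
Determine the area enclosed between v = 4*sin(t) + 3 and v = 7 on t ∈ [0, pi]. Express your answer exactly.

-8 + 4*pi

On [0, pi], (4*sin(t) + 3) - (7) = 4*sin(t) - 4 is ≤ 0 throughout, so the area is a single integral of |4*sin(t) - 4|.
∫[0,pi] (4*sin(t) - 4) dt = 8 - 4*pi; the area of that piece is -8 + 4*pi.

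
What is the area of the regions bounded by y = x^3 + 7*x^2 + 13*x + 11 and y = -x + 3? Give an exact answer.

37/12

Set the curves equal: x^3 + 7*x^2 + 13*x + 11 = -x + 3, so x^3 + 7*x^2 + 14*x + 8 = 0, which factors as (x + 1)*(x + 2)*(x + 4) = 0. The curves meet at x = -4, -2, -1.
On [-4, -2], y = x^3 + 7*x^2 + 13*x + 11 is on top; that piece has area ∫[-4,-2] (x^3 + 7*x^2 + 14*x + 8) dx = 8/3.
On [-2, -1], y = -x + 3 is on top; that piece has area ∫[-2,-1] (-(x^3 + 7*x^2 + 14*x + 8)) dx = 5/12.
Total enclosed area = 8/3 + 5/12 = 37/12.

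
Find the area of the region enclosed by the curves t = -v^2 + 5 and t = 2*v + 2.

Both boundary curves give t as a function of v, so integrate with respect to v. Setting them equal: -v^2 - 2*v + 3 = 0, i.e. -(v - 1)*(v + 3) = 0, so they meet at v = -3, 1.
For v in [-3, 1], t = -v^2 + 5 is on the right; area = ∫[-3,1] (-v^2 - 2*v + 3) dv = 32/3.

32/3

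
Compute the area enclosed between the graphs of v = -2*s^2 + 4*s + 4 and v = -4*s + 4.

Set the curves equal: -2*s^2 + 4*s + 4 = -4*s + 4, so -2*s^2 + 8*s = 0, which factors as -2*s*(s - 4) = 0. The curves meet at s = 0, 4.
On [0, 4], v = -2*s^2 + 4*s + 4 is on top; that piece has area ∫[0,4] (-2*s^2 + 8*s) ds = 64/3.

64/3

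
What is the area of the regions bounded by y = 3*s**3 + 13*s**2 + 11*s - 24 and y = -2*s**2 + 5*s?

Set the curves equal: 3*s**3 + 13*s**2 + 11*s - 24 = -2*s**2 + 5*s, so 3*s**3 + 15*s**2 + 6*s - 24 = 0, which factors as 3*(s - 1)*(s + 2)*(s + 4) = 0. The curves meet at s = -4, -2, 1.
On [-4, -2], y = 3*s**3 + 13*s**2 + 11*s - 24 is on top; that piece has area ∫[-4,-2] (3*s**3 + 15*s**2 + 6*s - 24) ds = 16.
On [-2, 1], y = -2*s**2 + 5*s is on top; that piece has area ∫[-2,1] (-(3*s**3 + 15*s**2 + 6*s - 24)) ds = 189/4.
Total enclosed area = 16 + 189/4 = 253/4.

253/4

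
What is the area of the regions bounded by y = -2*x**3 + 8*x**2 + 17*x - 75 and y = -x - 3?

Set the curves equal: -2*x**3 + 8*x**2 + 17*x - 75 = -x - 3, so -2*x**3 + 8*x**2 + 18*x - 72 = 0, which factors as -2*(x - 4)*(x - 3)*(x + 3) = 0. The curves meet at x = -3, 3, 4.
On [-3, 3], y = -x - 3 is on top; that piece has area ∫[-3,3] (-(-2*x**3 + 8*x**2 + 18*x - 72)) dx = 288.
On [3, 4], y = -2*x**3 + 8*x**2 + 17*x - 75 is on top; that piece has area ∫[3,4] (-2*x**3 + 8*x**2 + 18*x - 72) dx = 13/6.
Total enclosed area = 288 + 13/6 = 1741/6.

1741/6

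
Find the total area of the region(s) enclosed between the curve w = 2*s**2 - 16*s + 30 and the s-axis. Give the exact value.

8/3

The curve meets the s-axis where 2*s**2 - 16*s + 30 = 0, i.e. 2*(s - 5)*(s - 3) = 0, at s = 3, 5.
On [3, 5] the curve lies below the axis; ∫[3,5] (2*s**2 - 16*s + 30) ds = -8/3, giving area 8/3.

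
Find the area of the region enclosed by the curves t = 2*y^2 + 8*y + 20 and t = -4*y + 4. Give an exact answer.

Both boundary curves give t as a function of y, so integrate with respect to y. Setting them equal: 2*y^2 + 12*y + 16 = 0, i.e. 2*(y + 2)*(y + 4) = 0, so they meet at y = -4, -2.
For y in [-4, -2], t = 2*y^2 + 8*y + 20 is on the left; area = ∫[-4,-2] (-(2*y^2 + 12*y + 16)) dy = 8/3.

8/3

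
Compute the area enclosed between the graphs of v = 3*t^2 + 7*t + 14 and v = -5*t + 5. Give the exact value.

Set the curves equal: 3*t^2 + 7*t + 14 = -5*t + 5, so 3*t^2 + 12*t + 9 = 0, which factors as 3*(t + 1)*(t + 3) = 0. The curves meet at t = -3, -1.
On [-3, -1], v = -5*t + 5 is on top; that piece has area ∫[-3,-1] (-(3*t^2 + 12*t + 9)) dt = 4.

4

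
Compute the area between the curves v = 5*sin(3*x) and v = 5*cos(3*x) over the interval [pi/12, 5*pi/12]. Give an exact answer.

10*sqrt(2)/3

On [pi/12, 5*pi/12], (5*sin(3*x)) - (5*cos(3*x)) = 5*sin(3*x) - 5*cos(3*x) is ≥ 0 throughout, so the area is a single integral of |5*sin(3*x) - 5*cos(3*x)|.
∫[pi/12,5*pi/12] (5*sin(3*x) - 5*cos(3*x)) dx = 10*sqrt(2)/3.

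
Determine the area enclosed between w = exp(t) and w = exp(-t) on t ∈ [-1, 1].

The difference (exp(t)) - (exp(-t)) = exp(t) - exp(-t) changes sign at t = 0 inside [-1, 1], so split the integral there.
∫[-1,0] (exp(t) - exp(-t)) dt = -exp(1) - exp(-1) + 2; the area of that piece is -2 + exp(-1) + exp(1).
∫[0,1] (exp(t) - exp(-t)) dt = -2 + exp(-1) + exp(1).
Total area = (-2 + exp(-1) + exp(1)) + (-2 + exp(-1) + exp(1)) = -4 + 2*exp(-1) + 2*exp(1).

-4 + 2*exp(-1) + 2*exp(1)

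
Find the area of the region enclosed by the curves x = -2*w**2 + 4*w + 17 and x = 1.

Both boundary curves give x as a function of w, so integrate with respect to w. Setting them equal: -2*w**2 + 4*w + 16 = 0, i.e. -2*(w - 4)*(w + 2) = 0, so they meet at w = -2, 4.
For w in [-2, 4], x = -2*w**2 + 4*w + 17 is on the right; area = ∫[-2,4] (-2*w**2 + 4*w + 16) dw = 72.

72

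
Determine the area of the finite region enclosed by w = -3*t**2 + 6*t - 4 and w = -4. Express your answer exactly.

Set the curves equal: -3*t**2 + 6*t - 4 = -4, so -3*t**2 + 6*t = 0, which factors as -3*t*(t - 2) = 0. The curves meet at t = 0, 2.
On [0, 2], w = -3*t**2 + 6*t - 4 is on top; that piece has area ∫[0,2] (-3*t**2 + 6*t) dt = 4.

4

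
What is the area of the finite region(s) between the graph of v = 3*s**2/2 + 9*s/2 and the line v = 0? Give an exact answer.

The curve meets the s-axis where 3*s**2/2 + 9*s/2 = 0, i.e. 3*s*(s + 3)/2 = 0, at s = -3, 0.
On [-3, 0] the curve lies below the axis; ∫[-3,0] (3*s**2/2 + 9*s/2) ds = -27/4, giving area 27/4.

27/4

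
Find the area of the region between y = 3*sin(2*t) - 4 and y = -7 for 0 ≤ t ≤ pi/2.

On [0, pi/2], (3*sin(2*t) - 4) - (-7) = 3*sin(2*t) + 3 is ≥ 0 throughout, so the area is a single integral of |3*sin(2*t) + 3|.
∫[0,pi/2] (3*sin(2*t) + 3) dt = 3 + 3*pi/2.

3 + 3*pi/2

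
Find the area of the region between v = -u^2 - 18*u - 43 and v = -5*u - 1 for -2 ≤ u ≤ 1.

219/2

On [-2, 1], (-u^2 - 18*u - 43) - (-5*u - 1) = -u^2 - 13*u - 42 is ≤ 0 throughout, so the area is a single integral of |-u^2 - 13*u - 42|.
∫[-2,1] (-u^2 - 13*u - 42) du = -219/2; the area of that piece is 219/2.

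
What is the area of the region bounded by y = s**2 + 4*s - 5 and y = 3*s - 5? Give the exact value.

1/6

Set the curves equal: s**2 + 4*s - 5 = 3*s - 5, so s**2 + s = 0, which factors as s*(s + 1) = 0. The curves meet at s = -1, 0.
On [-1, 0], y = 3*s - 5 is on top; that piece has area ∫[-1,0] (-(s**2 + s)) ds = 1/6.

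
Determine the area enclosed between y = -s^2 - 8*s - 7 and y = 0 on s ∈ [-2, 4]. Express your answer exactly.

358/3

The difference (-s^2 - 8*s - 7) - (0) = -s^2 - 8*s - 7 changes sign at s = -1 inside [-2, 4], so split the integral there.
∫[-2,-1] (-s^2 - 8*s - 7) ds = 8/3.
∫[-1,4] (-s^2 - 8*s - 7) ds = -350/3; the area of that piece is 350/3.
Total area = 8/3 + 350/3 = 358/3.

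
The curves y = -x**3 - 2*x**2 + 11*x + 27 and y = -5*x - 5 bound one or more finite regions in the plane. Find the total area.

568/3

Set the curves equal: -x**3 - 2*x**2 + 11*x + 27 = -5*x - 5, so -x**3 - 2*x**2 + 16*x + 32 = 0, which factors as -(x - 4)*(x + 2)*(x + 4) = 0. The curves meet at x = -4, -2, 4.
On [-4, -2], y = -5*x - 5 is on top; that piece has area ∫[-4,-2] (-(-x**3 - 2*x**2 + 16*x + 32)) dx = 28/3.
On [-2, 4], y = -x**3 - 2*x**2 + 11*x + 27 is on top; that piece has area ∫[-2,4] (-x**3 - 2*x**2 + 16*x + 32) dx = 180.
Total enclosed area = 28/3 + 180 = 568/3.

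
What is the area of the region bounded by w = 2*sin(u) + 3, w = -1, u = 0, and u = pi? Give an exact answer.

On [0, pi], (2*sin(u) + 3) - (-1) = 2*sin(u) + 4 is ≥ 0 throughout, so the area is a single integral of |2*sin(u) + 4|.
∫[0,pi] (2*sin(u) + 4) du = 4 + 4*pi.

4 + 4*pi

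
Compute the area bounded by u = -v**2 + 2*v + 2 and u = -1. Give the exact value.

Both boundary curves give u as a function of v, so integrate with respect to v. Setting them equal: -v**2 + 2*v + 3 = 0, i.e. -(v - 3)*(v + 1) = 0, so they meet at v = -1, 3.
For v in [-1, 3], u = -v**2 + 2*v + 2 is on the right; area = ∫[-1,3] (-v**2 + 2*v + 3) dv = 32/3.

32/3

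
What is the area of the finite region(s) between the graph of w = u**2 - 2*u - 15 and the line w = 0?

The curve meets the u-axis where u**2 - 2*u - 15 = 0, i.e. (u - 5)*(u + 3) = 0, at u = -3, 5.
On [-3, 5] the curve lies below the axis; ∫[-3,5] (u**2 - 2*u - 15) du = -256/3, giving area 256/3.

256/3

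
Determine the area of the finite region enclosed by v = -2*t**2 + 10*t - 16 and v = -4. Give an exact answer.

1/3

Set the curves equal: -2*t**2 + 10*t - 16 = -4, so -2*t**2 + 10*t - 12 = 0, which factors as -2*(t - 3)*(t - 2) = 0. The curves meet at t = 2, 3.
On [2, 3], v = -2*t**2 + 10*t - 16 is on top; that piece has area ∫[2,3] (-2*t**2 + 10*t - 12) dt = 1/3.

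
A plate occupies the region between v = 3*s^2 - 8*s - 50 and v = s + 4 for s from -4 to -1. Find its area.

The difference (3*s^2 - 8*s - 50) - (s + 4) = 3*s^2 - 9*s - 54 changes sign at s = -3 inside [-4, -1], so split the integral there.
∫[-4,-3] (3*s^2 - 9*s - 54) ds = 29/2.
∫[-3,-1] (3*s^2 - 9*s - 54) ds = -46; the area of that piece is 46.
Total area = 29/2 + 46 = 121/2.

121/2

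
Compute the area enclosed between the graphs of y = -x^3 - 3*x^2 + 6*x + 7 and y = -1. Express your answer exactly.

Set the curves equal: -x^3 - 3*x^2 + 6*x + 7 = -1, so -x^3 - 3*x^2 + 6*x + 8 = 0, which factors as -(x - 2)*(x + 1)*(x + 4) = 0. The curves meet at x = -4, -1, 2.
On [-4, -1], y = -1 is on top; that piece has area ∫[-4,-1] (-(-x^3 - 3*x^2 + 6*x + 8)) dx = 81/4.
On [-1, 2], y = -x^3 - 3*x^2 + 6*x + 7 is on top; that piece has area ∫[-1,2] (-x^3 - 3*x^2 + 6*x + 8) dx = 81/4.
Total enclosed area = 81/4 + 81/4 = 81/2.

81/2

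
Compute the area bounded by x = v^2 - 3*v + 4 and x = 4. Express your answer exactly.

Both boundary curves give x as a function of v, so integrate with respect to v. Setting them equal: v^2 - 3*v = 0, i.e. v*(v - 3) = 0, so they meet at v = 0, 3.
For v in [0, 3], x = v^2 - 3*v + 4 is on the left; area = ∫[0,3] (-(v^2 - 3*v)) dv = 9/2.

9/2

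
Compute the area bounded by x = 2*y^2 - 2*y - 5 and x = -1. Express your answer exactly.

Both boundary curves give x as a function of y, so integrate with respect to y. Setting them equal: 2*y^2 - 2*y - 4 = 0, i.e. 2*(y - 2)*(y + 1) = 0, so they meet at y = -1, 2.
For y in [-1, 2], x = 2*y^2 - 2*y - 5 is on the left; area = ∫[-1,2] (-(2*y^2 - 2*y - 4)) dy = 9.

9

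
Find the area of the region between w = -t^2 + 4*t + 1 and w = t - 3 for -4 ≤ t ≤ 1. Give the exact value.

233/6

The difference (-t^2 + 4*t + 1) - (t - 3) = -t^2 + 3*t + 4 changes sign at t = -1 inside [-4, 1], so split the integral there.
∫[-4,-1] (-t^2 + 3*t + 4) dt = -63/2; the area of that piece is 63/2.
∫[-1,1] (-t^2 + 3*t + 4) dt = 22/3.
Total area = 63/2 + 22/3 = 233/6.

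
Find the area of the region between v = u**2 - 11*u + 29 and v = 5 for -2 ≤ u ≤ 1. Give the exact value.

183/2

On [-2, 1], (u**2 - 11*u + 29) - (5) = u**2 - 11*u + 24 is ≥ 0 throughout, so the area is a single integral of |u**2 - 11*u + 24|.
∫[-2,1] (u**2 - 11*u + 24) du = 183/2.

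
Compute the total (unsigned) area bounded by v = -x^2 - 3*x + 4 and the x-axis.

125/6

The curve meets the x-axis where -x^2 - 3*x + 4 = 0, i.e. -(x - 1)*(x + 4) = 0, at x = -4, 1.
On [-4, 1] the curve lies above the axis; ∫[-4,1] (-x^2 - 3*x + 4) dx = 125/6, giving area 125/6.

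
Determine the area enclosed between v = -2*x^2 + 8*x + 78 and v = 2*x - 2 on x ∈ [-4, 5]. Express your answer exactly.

On [-4, 5], (-2*x^2 + 8*x + 78) - (2*x - 2) = -2*x^2 + 6*x + 80 is ≥ 0 throughout, so the area is a single integral of |-2*x^2 + 6*x + 80|.
∫[-4,5] (-2*x^2 + 6*x + 80) dx = 621.

621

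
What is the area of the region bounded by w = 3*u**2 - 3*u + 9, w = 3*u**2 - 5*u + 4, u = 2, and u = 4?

22

On [2, 4], (3*u**2 - 3*u + 9) - (3*u**2 - 5*u + 4) = 2*u + 5 is ≥ 0 throughout, so the area is a single integral of |2*u + 5|.
∫[2,4] (2*u + 5) du = 22.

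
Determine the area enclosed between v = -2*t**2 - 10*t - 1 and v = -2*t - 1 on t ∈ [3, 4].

158/3

On [3, 4], (-2*t**2 - 10*t - 1) - (-2*t - 1) = -2*t**2 - 8*t is ≤ 0 throughout, so the area is a single integral of |-2*t**2 - 8*t|.
∫[3,4] (-2*t**2 - 8*t) dt = -158/3; the area of that piece is 158/3.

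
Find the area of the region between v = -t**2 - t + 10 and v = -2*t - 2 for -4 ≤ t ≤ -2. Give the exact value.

7

The difference (-t**2 - t + 10) - (-2*t - 2) = -t**2 + t + 12 changes sign at t = -3 inside [-4, -2], so split the integral there.
∫[-4,-3] (-t**2 + t + 12) dt = -23/6; the area of that piece is 23/6.
∫[-3,-2] (-t**2 + t + 12) dt = 19/6.
Total area = 23/6 + 19/6 = 7.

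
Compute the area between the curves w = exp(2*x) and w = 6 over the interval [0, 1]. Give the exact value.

The difference (exp(2*x)) - (6) = exp(2*x) - 6 changes sign at x = log(6)/2 inside [0, 1], so split the integral there.
∫[0,log(6)/2] (exp(2*x) - 6) dx = 5/2 - log(216); the area of that piece is -5/2 + log(216).
∫[log(6)/2,1] (exp(2*x) - 6) dx = -9 + exp(2)/2 + 3*log(6).
Total area = (-5/2 + log(216)) + (-9 + exp(2)/2 + 3*log(6)) = -23/2 + exp(2)/2 + 6*log(6).

-23/2 + exp(2)/2 + 6*log(6)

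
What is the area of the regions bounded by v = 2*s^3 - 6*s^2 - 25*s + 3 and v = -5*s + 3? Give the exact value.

407/2

Set the curves equal: 2*s^3 - 6*s^2 - 25*s + 3 = -5*s + 3, so 2*s^3 - 6*s^2 - 20*s = 0, which factors as 2*s*(s - 5)*(s + 2) = 0. The curves meet at s = -2, 0, 5.
On [-2, 0], v = 2*s^3 - 6*s^2 - 25*s + 3 is on top; that piece has area ∫[-2,0] (2*s^3 - 6*s^2 - 20*s) ds = 16.
On [0, 5], v = -5*s + 3 is on top; that piece has area ∫[0,5] (-(2*s^3 - 6*s^2 - 20*s)) ds = 375/2.
Total enclosed area = 16 + 375/2 = 407/2.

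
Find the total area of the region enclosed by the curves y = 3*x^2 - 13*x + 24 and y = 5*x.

Set the curves equal: 3*x^2 - 13*x + 24 = 5*x, so 3*x^2 - 18*x + 24 = 0, which factors as 3*(x - 4)*(x - 2) = 0. The curves meet at x = 2, 4.
On [2, 4], y = 5*x is on top; that piece has area ∫[2,4] (-(3*x^2 - 18*x + 24)) dx = 4.

4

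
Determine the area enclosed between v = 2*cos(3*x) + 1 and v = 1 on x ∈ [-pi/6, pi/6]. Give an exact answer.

4/3

On [-pi/6, pi/6], (2*cos(3*x) + 1) - (1) = 2*cos(3*x) is ≥ 0 throughout, so the area is a single integral of |2*cos(3*x)|.
∫[-pi/6,pi/6] (2*cos(3*x)) dx = 4/3.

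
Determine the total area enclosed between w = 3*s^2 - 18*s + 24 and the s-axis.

The curve meets the s-axis where 3*s^2 - 18*s + 24 = 0, i.e. 3*(s - 4)*(s - 2) = 0, at s = 2, 4.
On [2, 4] the curve lies below the axis; ∫[2,4] (3*s^2 - 18*s + 24) ds = -4, giving area 4.

4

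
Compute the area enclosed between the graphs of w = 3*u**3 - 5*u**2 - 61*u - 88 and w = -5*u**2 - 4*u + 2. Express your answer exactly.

1551/2

Set the curves equal: 3*u**3 - 5*u**2 - 61*u - 88 = -5*u**2 - 4*u + 2, so 3*u**3 - 57*u - 90 = 0, which factors as 3*(u - 5)*(u + 2)*(u + 3) = 0. The curves meet at u = -3, -2, 5.
On [-3, -2], w = 3*u**3 - 5*u**2 - 61*u - 88 is on top; that piece has area ∫[-3,-2] (3*u**3 - 57*u - 90) du = 15/4.
On [-2, 5], w = -5*u**2 - 4*u + 2 is on top; that piece has area ∫[-2,5] (-(3*u**3 - 57*u - 90)) du = 3087/4.
Total enclosed area = 15/4 + 3087/4 = 1551/2.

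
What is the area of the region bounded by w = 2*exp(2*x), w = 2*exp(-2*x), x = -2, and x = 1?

-4 + exp(-4) + exp(-2) + exp(2) + exp(4)

The difference (2*exp(2*x)) - (2*exp(-2*x)) = 2*exp(2*x) - 2*exp(-2*x) changes sign at x = 0 inside [-2, 1], so split the integral there.
∫[-2,0] (2*exp(2*x) - 2*exp(-2*x)) dx = -exp(4) - exp(-4) + 2; the area of that piece is -2 + exp(-4) + exp(4).
∫[0,1] (2*exp(2*x) - 2*exp(-2*x)) dx = -2 + exp(-2) + exp(2).
Total area = (-2 + exp(-4) + exp(4)) + (-2 + exp(-2) + exp(2)) = -4 + exp(-4) + exp(-2) + exp(2) + exp(4).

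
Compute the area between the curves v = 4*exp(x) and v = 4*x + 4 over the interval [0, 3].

-34 + 4*exp(3)

On [0, 3], (4*exp(x)) - (4*x + 4) = -4*x + 4*exp(x) - 4 is ≥ 0 throughout, so the area is a single integral of |-4*x + 4*exp(x) - 4|.
∫[0,3] (-4*x + 4*exp(x) - 4) dx = -34 + 4*exp(3).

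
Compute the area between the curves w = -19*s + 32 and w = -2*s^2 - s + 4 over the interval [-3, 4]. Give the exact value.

223

The difference (-19*s + 32) - (-2*s^2 - s + 4) = 2*s^2 - 18*s + 28 changes sign at s = 2 inside [-3, 4], so split the integral there.
∫[-3,2] (2*s^2 - 18*s + 28) ds = 625/3.
∫[2,4] (2*s^2 - 18*s + 28) ds = -44/3; the area of that piece is 44/3.
Total area = 625/3 + 44/3 = 223.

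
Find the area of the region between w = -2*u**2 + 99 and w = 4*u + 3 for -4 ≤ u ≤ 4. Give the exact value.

On [-4, 4], (-2*u**2 + 99) - (4*u + 3) = -2*u**2 - 4*u + 96 is ≥ 0 throughout, so the area is a single integral of |-2*u**2 - 4*u + 96|.
∫[-4,4] (-2*u**2 - 4*u + 96) du = 2048/3.

2048/3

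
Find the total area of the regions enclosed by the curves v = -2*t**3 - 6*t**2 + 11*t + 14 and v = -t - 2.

81

Set the curves equal: -2*t**3 - 6*t**2 + 11*t + 14 = -t - 2, so -2*t**3 - 6*t**2 + 12*t + 16 = 0, which factors as -2*(t - 2)*(t + 1)*(t + 4) = 0. The curves meet at t = -4, -1, 2.
On [-4, -1], v = -t - 2 is on top; that piece has area ∫[-4,-1] (-(-2*t**3 - 6*t**2 + 12*t + 16)) dt = 81/2.
On [-1, 2], v = -2*t**3 - 6*t**2 + 11*t + 14 is on top; that piece has area ∫[-1,2] (-2*t**3 - 6*t**2 + 12*t + 16) dt = 81/2.
Total enclosed area = 81/2 + 81/2 = 81.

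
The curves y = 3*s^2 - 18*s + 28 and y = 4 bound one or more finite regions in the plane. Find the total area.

4

Set the curves equal: 3*s^2 - 18*s + 28 = 4, so 3*s^2 - 18*s + 24 = 0, which factors as 3*(s - 4)*(s - 2) = 0. The curves meet at s = 2, 4.
On [2, 4], y = 4 is on top; that piece has area ∫[2,4] (-(3*s^2 - 18*s + 24)) ds = 4.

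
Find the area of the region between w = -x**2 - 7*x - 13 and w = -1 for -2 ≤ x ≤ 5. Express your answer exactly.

1211/6

On [-2, 5], (-x**2 - 7*x - 13) - (-1) = -x**2 - 7*x - 12 is ≤ 0 throughout, so the area is a single integral of |-x**2 - 7*x - 12|.
∫[-2,5] (-x**2 - 7*x - 12) dx = -1211/6; the area of that piece is 1211/6.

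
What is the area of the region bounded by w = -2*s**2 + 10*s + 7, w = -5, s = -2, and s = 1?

91/3

The difference (-2*s**2 + 10*s + 7) - (-5) = -2*s**2 + 10*s + 12 changes sign at s = -1 inside [-2, 1], so split the integral there.
∫[-2,-1] (-2*s**2 + 10*s + 12) ds = -23/3; the area of that piece is 23/3.
∫[-1,1] (-2*s**2 + 10*s + 12) ds = 68/3.
Total area = 23/3 + 68/3 = 91/3.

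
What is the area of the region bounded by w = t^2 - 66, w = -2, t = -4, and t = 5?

On [-4, 5], (t^2 - 66) - (-2) = t^2 - 64 is ≤ 0 throughout, so the area is a single integral of |t^2 - 64|.
∫[-4,5] (t^2 - 64) dt = -513; the area of that piece is 513.

513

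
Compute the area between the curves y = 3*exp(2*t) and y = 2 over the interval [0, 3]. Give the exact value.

On [0, 3], (3*exp(2*t)) - (2) = 3*exp(2*t) - 2 is ≥ 0 throughout, so the area is a single integral of |3*exp(2*t) - 2|.
∫[0,3] (3*exp(2*t) - 2) dt = -15/2 + 3*exp(6)/2.

-15/2 + 3*exp(6)/2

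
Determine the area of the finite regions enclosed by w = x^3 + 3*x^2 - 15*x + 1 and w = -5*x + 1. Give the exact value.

Set the curves equal: x^3 + 3*x^2 - 15*x + 1 = -5*x + 1, so x^3 + 3*x^2 - 10*x = 0, which factors as x*(x - 2)*(x + 5) = 0. The curves meet at x = -5, 0, 2.
On [-5, 0], w = x^3 + 3*x^2 - 15*x + 1 is on top; that piece has area ∫[-5,0] (x^3 + 3*x^2 - 10*x) dx = 375/4.
On [0, 2], w = -5*x + 1 is on top; that piece has area ∫[0,2] (-(x^3 + 3*x^2 - 10*x)) dx = 8.
Total enclosed area = 375/4 + 8 = 407/4.

407/4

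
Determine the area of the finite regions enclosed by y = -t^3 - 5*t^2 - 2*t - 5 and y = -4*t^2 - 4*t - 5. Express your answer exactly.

Set the curves equal: -t^3 - 5*t^2 - 2*t - 5 = -4*t^2 - 4*t - 5, so -t^3 - t^2 + 2*t = 0, which factors as -t*(t - 1)*(t + 2) = 0. The curves meet at t = -2, 0, 1.
On [-2, 0], y = -4*t^2 - 4*t - 5 is on top; that piece has area ∫[-2,0] (-(-t^3 - t^2 + 2*t)) dt = 8/3.
On [0, 1], y = -t^3 - 5*t^2 - 2*t - 5 is on top; that piece has area ∫[0,1] (-t^3 - t^2 + 2*t) dt = 5/12.
Total enclosed area = 8/3 + 5/12 = 37/12.

37/12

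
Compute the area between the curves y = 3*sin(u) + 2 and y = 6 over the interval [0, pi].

-6 + 4*pi

On [0, pi], (3*sin(u) + 2) - (6) = 3*sin(u) - 4 is ≤ 0 throughout, so the area is a single integral of |3*sin(u) - 4|.
∫[0,pi] (3*sin(u) - 4) du = 6 - 4*pi; the area of that piece is -6 + 4*pi.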